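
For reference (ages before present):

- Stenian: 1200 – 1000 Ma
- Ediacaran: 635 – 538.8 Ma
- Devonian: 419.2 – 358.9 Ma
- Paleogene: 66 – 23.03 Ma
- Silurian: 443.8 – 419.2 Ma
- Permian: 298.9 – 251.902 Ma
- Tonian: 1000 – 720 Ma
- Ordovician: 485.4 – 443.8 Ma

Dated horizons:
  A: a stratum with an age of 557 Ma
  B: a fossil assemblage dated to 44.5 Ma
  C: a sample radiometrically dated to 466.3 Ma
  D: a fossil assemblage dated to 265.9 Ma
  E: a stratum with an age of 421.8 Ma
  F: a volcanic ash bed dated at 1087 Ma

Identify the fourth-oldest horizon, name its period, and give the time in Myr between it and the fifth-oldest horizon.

E, in the Silurian; 155.9 million years to D

Larger Ma means older, so oldest first: F 1087 > A 557 > C 466.3 > E 421.8 > D 265.9 > B 44.5.
Counting 4 along gives E (421.8 Ma); the excerpt puts that inside the Silurian, 443.8–419.2 Ma.
Next in line is D (265.9 Ma), and 421.8 − 265.9 = 155.9 Myr.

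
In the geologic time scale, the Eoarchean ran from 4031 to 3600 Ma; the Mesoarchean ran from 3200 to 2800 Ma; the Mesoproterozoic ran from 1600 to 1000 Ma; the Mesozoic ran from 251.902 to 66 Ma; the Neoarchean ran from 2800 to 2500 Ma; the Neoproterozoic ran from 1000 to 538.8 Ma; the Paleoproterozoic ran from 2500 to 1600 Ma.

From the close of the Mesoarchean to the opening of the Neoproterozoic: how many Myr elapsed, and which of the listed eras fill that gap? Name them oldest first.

The Mesoarchean closes at 2800 Ma and the Neoproterozoic opens at 1000 Ma, so the interval is 2800 − 1000 = 1800 Myr.
An era fits inside if it starts at or after 2800 Ma and ends at or before 1000 Ma; oldest first that gives Neoarchean, Paleoproterozoic, Mesoproterozoic.

1800 million years; Neoarchean, Paleoproterozoic, Mesoproterozoic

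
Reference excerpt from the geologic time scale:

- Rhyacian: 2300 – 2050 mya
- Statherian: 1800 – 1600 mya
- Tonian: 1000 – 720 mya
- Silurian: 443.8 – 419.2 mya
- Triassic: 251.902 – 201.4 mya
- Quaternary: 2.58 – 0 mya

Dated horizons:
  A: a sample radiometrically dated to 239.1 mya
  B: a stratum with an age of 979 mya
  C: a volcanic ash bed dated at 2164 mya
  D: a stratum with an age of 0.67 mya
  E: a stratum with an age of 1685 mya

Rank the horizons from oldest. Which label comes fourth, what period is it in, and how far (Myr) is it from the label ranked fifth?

A, in the Triassic; 238.43 million years to D

Larger Ma means older, so oldest first: C 2164 > E 1685 > B 979 > A 239.1 > D 0.67.
Counting 4 along gives A (239.1 Ma); the excerpt puts that inside the Triassic, 251.902–201.4 Ma.
Next in line is D (0.67 Ma), and 239.1 − 0.67 = 238.43 Myr.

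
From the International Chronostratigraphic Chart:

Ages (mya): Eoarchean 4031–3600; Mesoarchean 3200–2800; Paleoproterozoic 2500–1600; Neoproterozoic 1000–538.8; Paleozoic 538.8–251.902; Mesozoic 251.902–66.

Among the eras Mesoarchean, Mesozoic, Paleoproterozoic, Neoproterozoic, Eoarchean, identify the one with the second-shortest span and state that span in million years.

Start − end for each: Mesoarchean 3200 − 2800 = 400; Mesozoic 251.902 − 66 = 185.902; Paleoproterozoic 2500 − 1600 = 900; Neoproterozoic 1000 − 538.8 = 461.2; Eoarchean 4031 − 3600 = 431.
Ranking these from shortest: Mesozoic < Mesoarchean < Eoarchean < Neoproterozoic < Paleoproterozoic.
Position 2 in that ranking is Mesoarchean, which lasted 400 Myr.

Mesoarchean, 400 million years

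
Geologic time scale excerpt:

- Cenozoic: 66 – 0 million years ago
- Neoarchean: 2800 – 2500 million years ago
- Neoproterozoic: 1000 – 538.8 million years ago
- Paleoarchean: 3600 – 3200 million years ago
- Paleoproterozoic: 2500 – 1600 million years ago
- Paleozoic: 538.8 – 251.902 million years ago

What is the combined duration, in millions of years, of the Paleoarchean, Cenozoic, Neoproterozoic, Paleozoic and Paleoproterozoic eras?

Duration is start − end for each: (3600 − 3200) + (66 − 0) + (1000 − 538.8) + (538.8 − 251.902) + (2500 − 1600).
That is 400 + 66 + 461.2 + 286.898 + 900, which totals 2114.098 million years.

2114.098 million years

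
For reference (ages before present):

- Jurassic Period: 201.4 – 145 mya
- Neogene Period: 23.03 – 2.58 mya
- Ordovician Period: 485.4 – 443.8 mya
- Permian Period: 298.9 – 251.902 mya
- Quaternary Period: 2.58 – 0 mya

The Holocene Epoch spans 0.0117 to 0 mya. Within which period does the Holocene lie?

Quaternary

The Holocene (0.0117–0 Ma) lies entirely within 2.58–0 Ma, the Quaternary Period.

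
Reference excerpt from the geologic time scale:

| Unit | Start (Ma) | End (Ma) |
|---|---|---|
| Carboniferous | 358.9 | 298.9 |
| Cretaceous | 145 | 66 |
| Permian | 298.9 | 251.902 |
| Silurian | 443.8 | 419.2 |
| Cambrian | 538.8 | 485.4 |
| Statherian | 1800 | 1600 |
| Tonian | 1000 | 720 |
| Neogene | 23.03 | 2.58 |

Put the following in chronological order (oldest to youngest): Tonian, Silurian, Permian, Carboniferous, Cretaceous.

The oldest of these is Tonian (starts 1000 Ma) and the youngest is Cretaceous (ends 66 Ma).
In between, by decreasing start age: Silurian (443.8), Carboniferous (358.9), Permian (298.9).

Tonian → Silurian → Carboniferous → Permian → Cretaceous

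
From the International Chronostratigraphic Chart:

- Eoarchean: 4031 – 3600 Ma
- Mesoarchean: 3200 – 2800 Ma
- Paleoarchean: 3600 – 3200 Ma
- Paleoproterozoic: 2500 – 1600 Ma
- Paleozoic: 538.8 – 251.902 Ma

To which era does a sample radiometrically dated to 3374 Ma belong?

3374 Ma lies between 3600 and 3200 Ma, so it falls in the Paleoarchean.

Paleoarchean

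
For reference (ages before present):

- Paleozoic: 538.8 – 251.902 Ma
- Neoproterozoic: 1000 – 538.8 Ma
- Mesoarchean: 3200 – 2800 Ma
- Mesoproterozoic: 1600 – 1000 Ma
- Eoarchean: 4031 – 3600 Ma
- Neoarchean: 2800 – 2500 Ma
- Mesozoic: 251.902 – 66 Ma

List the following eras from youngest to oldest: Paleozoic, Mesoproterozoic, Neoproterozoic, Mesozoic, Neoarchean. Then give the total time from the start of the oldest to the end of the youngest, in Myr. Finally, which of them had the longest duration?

From the excerpt: Paleozoic 538.8–251.902; Mesoproterozoic 1600–1000; Neoproterozoic 1000–538.8; Mesozoic 251.902–66; Neoarchean 2800–2500 (Ma).
Larger Ma is earlier, so the oldest is Neoarchean and the youngest is Mesozoic; youngest to oldest: Mesozoic, Paleozoic, Neoproterozoic, Mesoproterozoic, Neoarchean.
Oldest start 2800 minus youngest end 66 gives 2734 Myr overall.
Individual lengths (start − end): Paleozoic 286.898; Neoarchean 300; Mesozoic 185.902; Mesoproterozoic 600; Neoproterozoic 461.2. The largest is Mesoproterozoic at 600 Myr.

Mesozoic → Paleozoic → Neoproterozoic → Mesoproterozoic → Neoarchean; total span 2734 Myr; longest is Mesoproterozoic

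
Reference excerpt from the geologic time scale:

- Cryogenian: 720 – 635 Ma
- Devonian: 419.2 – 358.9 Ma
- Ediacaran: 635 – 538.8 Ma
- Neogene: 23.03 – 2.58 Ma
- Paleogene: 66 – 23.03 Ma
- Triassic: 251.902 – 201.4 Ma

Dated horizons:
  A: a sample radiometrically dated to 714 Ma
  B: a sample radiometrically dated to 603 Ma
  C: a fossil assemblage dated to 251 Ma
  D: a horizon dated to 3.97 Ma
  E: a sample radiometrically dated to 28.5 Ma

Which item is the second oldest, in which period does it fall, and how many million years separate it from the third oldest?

Sorted oldest-first by Ma: A (714), B (603), C (251), E (28.5), D (3.97).
The second oldest is B at 603 Ma, which lies in 635–538.8 Ma: the Ediacaran.
The third oldest is C at 251 Ma; separation = |603 − 251| = 352 Myr.

B, in the Ediacaran; 352 million years to C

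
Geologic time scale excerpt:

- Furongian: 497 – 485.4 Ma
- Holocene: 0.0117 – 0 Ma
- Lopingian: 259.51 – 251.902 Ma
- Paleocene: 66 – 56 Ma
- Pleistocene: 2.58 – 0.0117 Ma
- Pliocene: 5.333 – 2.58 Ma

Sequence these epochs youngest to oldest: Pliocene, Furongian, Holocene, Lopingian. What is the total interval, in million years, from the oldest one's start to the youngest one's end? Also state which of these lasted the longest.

Holocene → Pliocene → Lopingian → Furongian; total span 497 Myr; longest is Furongian

From the excerpt: Pliocene 5.333–2.58; Furongian 497–485.4; Holocene 0.0117–0; Lopingian 259.51–251.902 (Ma).
Larger Ma is earlier, so the oldest is Furongian and the youngest is Holocene; youngest to oldest: Holocene, Pliocene, Lopingian, Furongian.
Oldest start 497 minus youngest end 0 gives 497 Myr overall.
Individual lengths (start − end): Furongian 11.6; Pliocene 2.753; Lopingian 7.608; Holocene 0.0117. The largest is Furongian at 11.6 Myr.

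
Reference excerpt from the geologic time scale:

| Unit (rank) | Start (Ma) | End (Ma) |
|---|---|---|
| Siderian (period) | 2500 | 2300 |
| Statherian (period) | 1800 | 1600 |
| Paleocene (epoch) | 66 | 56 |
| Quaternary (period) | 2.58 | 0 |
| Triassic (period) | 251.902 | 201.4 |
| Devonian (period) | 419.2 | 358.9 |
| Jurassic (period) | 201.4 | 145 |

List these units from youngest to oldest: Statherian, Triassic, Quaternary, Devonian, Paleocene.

Quaternary → Paleocene → Triassic → Devonian → Statherian

Read off each span (Ma): Statherian 1800–1600; Triassic 251.902–201.4; Quaternary 2.58–0; Devonian 419.2–358.9; Paleocene 66–56.
Larger Ma is older, so oldest→youngest is Statherian, Devonian, Triassic, Paleocene, Quaternary; reverse it for youngest→oldest.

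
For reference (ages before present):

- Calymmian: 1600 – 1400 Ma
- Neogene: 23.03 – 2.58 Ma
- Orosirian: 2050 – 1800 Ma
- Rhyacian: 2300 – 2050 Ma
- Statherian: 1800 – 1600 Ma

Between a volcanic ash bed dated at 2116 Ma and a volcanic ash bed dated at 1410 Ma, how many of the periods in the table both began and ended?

2116 Ma sits inside the Rhyacian (2300–2050) and 1410 Ma inside the Calymmian (1600–1400); neither of those is wholly between the two dates.
The listed periods lying completely between them are Orosirian, Statherian — 2 in all.

2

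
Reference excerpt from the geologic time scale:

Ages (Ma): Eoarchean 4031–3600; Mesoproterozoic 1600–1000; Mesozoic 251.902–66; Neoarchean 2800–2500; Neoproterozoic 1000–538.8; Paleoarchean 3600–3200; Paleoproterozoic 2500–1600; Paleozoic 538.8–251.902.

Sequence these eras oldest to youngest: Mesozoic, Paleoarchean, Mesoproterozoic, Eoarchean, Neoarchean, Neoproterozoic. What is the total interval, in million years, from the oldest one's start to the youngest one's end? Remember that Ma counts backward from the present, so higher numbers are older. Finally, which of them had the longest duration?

Start ages (Ma): Eoarchean 4031, Paleoarchean 3600, Neoarchean 2800, Mesoproterozoic 1600, Neoproterozoic 1000, Mesozoic 251.902.
Ordered oldest to youngest: Eoarchean, Paleoarchean, Neoarchean, Mesoproterozoic, Neoproterozoic, Mesozoic.
Span = 4031 − 66 = 3965 Myr.
Durations: Neoarchean 300, Eoarchean 431, Neoproterozoic 461.2, Paleoarchean 400, Mesozoic 185.902, Mesoproterozoic 600 → longest is Mesoproterozoic (600 Myr).

Eoarchean, Paleoarchean, Neoarchean, Mesoproterozoic, Neoproterozoic, Mesozoic; total span 3965 Myr; longest is Mesoproterozoic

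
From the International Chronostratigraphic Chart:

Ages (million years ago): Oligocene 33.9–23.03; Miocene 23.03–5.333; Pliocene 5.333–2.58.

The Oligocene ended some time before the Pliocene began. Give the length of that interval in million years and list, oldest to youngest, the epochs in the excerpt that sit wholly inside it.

17.697 million years; Miocene

End of Oligocene = 23.03 Ma; start of Pliocene = 5.333 Ma.
Gap = 23.03 − 5.333 = 17.697 Myr.
Epochs wholly inside 23.03–5.333 Ma: Miocene (23.03–5.333).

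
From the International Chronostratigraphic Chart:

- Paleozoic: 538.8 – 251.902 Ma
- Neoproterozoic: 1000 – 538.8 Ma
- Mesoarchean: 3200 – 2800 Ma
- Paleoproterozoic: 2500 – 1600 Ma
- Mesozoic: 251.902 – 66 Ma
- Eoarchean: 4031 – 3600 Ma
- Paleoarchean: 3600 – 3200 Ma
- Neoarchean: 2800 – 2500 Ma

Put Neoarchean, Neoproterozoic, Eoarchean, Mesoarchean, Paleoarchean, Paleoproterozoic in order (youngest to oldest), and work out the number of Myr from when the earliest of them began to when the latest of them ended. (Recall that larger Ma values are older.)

From the excerpt: Neoarchean 2800–2500; Neoproterozoic 1000–538.8; Eoarchean 4031–3600; Mesoarchean 3200–2800; Paleoarchean 3600–3200; Paleoproterozoic 2500–1600 (Ma).
Larger Ma is earlier, so the oldest is Eoarchean and the youngest is Neoproterozoic; youngest to oldest: Neoproterozoic, Paleoproterozoic, Neoarchean, Mesoarchean, Paleoarchean, Eoarchean.
Oldest start 4031 minus youngest end 538.8 gives 3492.2 Myr overall.

Neoproterozoic, Paleoproterozoic, Neoarchean, Mesoarchean, Paleoarchean, Eoarchean; total span 3492.2 Myr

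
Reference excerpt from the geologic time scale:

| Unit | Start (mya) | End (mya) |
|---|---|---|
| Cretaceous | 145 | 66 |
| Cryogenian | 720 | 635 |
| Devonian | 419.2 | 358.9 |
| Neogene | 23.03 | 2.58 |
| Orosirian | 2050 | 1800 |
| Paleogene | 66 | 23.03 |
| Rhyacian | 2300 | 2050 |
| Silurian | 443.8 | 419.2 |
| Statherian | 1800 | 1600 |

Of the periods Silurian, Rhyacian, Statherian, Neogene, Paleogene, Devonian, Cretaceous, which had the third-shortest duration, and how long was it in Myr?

Paleogene, 42.97 million years

Durations: Silurian 24.6; Rhyacian 250; Statherian 200; Neogene 20.45; Paleogene 42.97; Devonian 60.3; Cretaceous 79 Myr.
Sorted shortest-first: Neogene (20.45), Silurian (24.6), Paleogene (42.97), Devonian (60.3), Cretaceous (79), Statherian (200), Rhyacian (250).
The third shortest is Paleogene at 42.97 Myr.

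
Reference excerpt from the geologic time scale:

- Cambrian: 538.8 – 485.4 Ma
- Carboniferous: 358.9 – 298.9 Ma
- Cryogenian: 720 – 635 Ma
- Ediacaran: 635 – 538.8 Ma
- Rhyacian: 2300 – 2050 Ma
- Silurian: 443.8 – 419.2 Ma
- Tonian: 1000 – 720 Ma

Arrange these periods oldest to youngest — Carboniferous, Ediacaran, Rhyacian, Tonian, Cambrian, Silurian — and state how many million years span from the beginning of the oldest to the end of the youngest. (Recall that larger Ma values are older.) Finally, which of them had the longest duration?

Start ages (Ma): Rhyacian 2300, Tonian 1000, Ediacaran 635, Cambrian 538.8, Silurian 443.8, Carboniferous 358.9.
Ordered oldest to youngest: Rhyacian, Tonian, Ediacaran, Cambrian, Silurian, Carboniferous.
Span = 2300 − 298.9 = 2001.1 Myr.
Durations: Silurian 24.6, Tonian 280, Carboniferous 60, Rhyacian 250, Ediacaran 96.2, Cambrian 53.4 → longest is Tonian (280 Myr).

Rhyacian → Tonian → Ediacaran → Cambrian → Silurian → Carboniferous; total span 2001.1 Myr; longest is Tonian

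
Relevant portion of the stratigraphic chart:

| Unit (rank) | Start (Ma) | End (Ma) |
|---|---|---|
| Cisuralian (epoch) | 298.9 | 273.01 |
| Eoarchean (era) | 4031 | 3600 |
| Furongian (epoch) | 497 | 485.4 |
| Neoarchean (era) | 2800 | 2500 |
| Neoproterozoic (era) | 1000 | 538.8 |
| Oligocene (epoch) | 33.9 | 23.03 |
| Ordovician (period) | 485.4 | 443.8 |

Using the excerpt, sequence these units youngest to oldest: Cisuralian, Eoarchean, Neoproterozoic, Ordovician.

Cisuralian, Ordovician, Neoproterozoic, Eoarchean

The oldest of these is Eoarchean (starts 4031 Ma) and the youngest is Cisuralian (ends 273.01 Ma).
In between, by decreasing start age: Neoproterozoic (1000), Ordovician (485.4).
Listing youngest first means reversing that sequence.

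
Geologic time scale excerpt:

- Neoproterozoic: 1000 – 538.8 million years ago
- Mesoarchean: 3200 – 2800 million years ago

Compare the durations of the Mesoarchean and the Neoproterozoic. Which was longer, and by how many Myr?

Neoproterozoic, by 61.2 million years

Mesoarchean: 3200 − 2800 = 400 Myr.
Neoproterozoic: 1000 − 538.8 = 461.2 Myr.
Difference: 461.2 − 400 = 61.2 Myr, so the Neoproterozoic was longer.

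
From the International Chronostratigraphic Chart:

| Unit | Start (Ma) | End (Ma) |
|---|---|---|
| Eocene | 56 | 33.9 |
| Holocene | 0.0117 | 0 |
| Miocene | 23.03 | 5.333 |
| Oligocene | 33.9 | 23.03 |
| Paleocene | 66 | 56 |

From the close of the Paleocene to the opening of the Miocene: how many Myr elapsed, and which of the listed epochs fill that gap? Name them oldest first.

End of Paleocene = 56 Ma; start of Miocene = 23.03 Ma.
Gap = 56 − 23.03 = 32.97 Myr.
Epochs wholly inside 56–23.03 Ma: Eocene (56–33.9), Oligocene (33.9–23.03).

32.97 million years; Eocene, Oligocene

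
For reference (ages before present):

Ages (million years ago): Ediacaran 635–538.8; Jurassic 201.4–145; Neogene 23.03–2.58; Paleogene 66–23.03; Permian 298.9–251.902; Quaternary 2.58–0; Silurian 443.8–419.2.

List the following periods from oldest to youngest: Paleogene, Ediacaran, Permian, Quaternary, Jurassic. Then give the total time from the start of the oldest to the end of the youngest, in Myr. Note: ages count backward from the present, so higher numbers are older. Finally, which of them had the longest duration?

Ediacaran → Permian → Jurassic → Paleogene → Quaternary; total span 635 Myr; longest is Ediacaran

Start ages (Ma): Ediacaran 635, Permian 298.9, Jurassic 201.4, Paleogene 66, Quaternary 2.58.
Ordered oldest to youngest: Ediacaran, Permian, Jurassic, Paleogene, Quaternary.
Span = 635 − 0 = 635 Myr.
Durations: Permian 46.998, Quaternary 2.58, Paleogene 42.97, Ediacaran 96.2, Jurassic 56.4 → longest is Ediacaran (96.2 Myr).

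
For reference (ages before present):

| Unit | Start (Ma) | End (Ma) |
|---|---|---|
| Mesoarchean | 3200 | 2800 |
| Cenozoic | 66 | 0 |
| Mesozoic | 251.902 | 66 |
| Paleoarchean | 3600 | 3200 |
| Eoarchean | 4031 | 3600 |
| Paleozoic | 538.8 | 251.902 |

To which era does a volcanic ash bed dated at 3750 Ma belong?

3750 Ma lies between 4031 and 3600 Ma, so it falls in the Eoarchean.

Eoarchean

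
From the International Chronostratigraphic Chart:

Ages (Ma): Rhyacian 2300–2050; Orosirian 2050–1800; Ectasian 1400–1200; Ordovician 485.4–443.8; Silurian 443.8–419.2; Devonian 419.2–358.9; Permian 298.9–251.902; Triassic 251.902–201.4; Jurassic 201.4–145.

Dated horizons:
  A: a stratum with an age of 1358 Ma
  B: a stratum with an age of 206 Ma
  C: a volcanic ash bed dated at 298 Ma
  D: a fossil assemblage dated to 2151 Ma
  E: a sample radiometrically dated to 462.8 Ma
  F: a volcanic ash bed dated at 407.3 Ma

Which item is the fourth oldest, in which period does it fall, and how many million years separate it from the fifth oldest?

Sorted oldest-first by Ma: D (2151), A (1358), E (462.8), F (407.3), C (298), B (206).
The fourth oldest is F at 407.3 Ma, which lies in 419.2–358.9 Ma: the Devonian.
The fifth oldest is C at 298 Ma; separation = |407.3 − 298| = 109.3 Myr.

F, in the Devonian; 109.3 million years to C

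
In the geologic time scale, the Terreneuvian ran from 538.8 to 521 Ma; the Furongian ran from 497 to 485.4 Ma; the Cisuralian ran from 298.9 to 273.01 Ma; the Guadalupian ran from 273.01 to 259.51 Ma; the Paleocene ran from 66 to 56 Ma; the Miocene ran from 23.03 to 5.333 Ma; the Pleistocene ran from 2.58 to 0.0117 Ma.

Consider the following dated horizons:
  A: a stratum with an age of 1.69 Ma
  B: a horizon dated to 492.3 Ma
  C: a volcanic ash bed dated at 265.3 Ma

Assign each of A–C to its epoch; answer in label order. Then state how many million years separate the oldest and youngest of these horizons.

Match each age against the start–end ranges in the excerpt: A = 1.69 Ma → Pleistocene (2.58–0.0117); B = 492.3 Ma → Furongian (497–485.4); C = 265.3 Ma → Guadalupian (273.01–259.51).
The largest age is 492.3 Ma and the smallest is 1.69 Ma; their difference is 490.61 Myr.

A — Pleistocene; B — Furongian; C — Guadalupian; span 490.61 million years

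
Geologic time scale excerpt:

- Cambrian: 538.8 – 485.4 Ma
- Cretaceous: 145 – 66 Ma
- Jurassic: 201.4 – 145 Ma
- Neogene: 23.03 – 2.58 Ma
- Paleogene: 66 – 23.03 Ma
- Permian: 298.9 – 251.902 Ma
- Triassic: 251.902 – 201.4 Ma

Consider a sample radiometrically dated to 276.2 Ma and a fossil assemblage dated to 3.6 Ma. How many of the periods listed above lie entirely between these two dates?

4

The older date is 276.2 Ma and the younger is 3.6 Ma.
Periods with start < 276.2 and end > 3.6 Ma: Triassic (251.902–201.4), Jurassic (201.4–145), Cretaceous (145–66), Paleogene (66–23.03).
That is 4 complete periods.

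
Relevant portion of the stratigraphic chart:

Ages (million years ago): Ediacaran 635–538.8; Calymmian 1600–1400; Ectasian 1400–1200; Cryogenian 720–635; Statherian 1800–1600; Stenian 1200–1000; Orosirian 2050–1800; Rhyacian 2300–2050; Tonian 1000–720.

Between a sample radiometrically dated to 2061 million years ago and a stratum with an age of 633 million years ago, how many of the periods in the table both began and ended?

The older date is 2061 Ma and the younger is 633 Ma.
Periods with start < 2061 and end > 633 Ma: Orosirian (2050–1800), Statherian (1800–1600), Calymmian (1600–1400), Ectasian (1400–1200), Stenian (1200–1000), Tonian (1000–720), Cryogenian (720–635).
That is 7 complete periods.

7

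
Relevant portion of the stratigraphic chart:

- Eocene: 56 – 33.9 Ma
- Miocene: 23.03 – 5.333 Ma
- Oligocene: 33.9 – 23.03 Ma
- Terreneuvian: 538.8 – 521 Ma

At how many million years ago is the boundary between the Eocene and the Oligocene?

33.9 Ma

The Eocene ends and the Oligocene begins at 33.9 Ma.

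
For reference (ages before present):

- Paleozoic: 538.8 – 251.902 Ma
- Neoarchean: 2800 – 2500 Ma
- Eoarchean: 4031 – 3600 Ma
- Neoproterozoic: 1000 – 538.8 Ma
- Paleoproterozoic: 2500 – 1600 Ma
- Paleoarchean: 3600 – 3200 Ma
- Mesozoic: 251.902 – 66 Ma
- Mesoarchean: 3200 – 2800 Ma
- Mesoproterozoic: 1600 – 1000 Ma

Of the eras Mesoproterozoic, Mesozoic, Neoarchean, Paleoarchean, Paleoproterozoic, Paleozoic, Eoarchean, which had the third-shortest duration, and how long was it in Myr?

Neoarchean, 300 million years

Start − end for each: Mesoproterozoic 1600 − 1000 = 600; Mesozoic 251.902 − 66 = 185.902; Neoarchean 2800 − 2500 = 300; Paleoarchean 3600 − 3200 = 400; Paleoproterozoic 2500 − 1600 = 900; Paleozoic 538.8 − 251.902 = 286.898; Eoarchean 4031 − 3600 = 431.
Ranking these from shortest: Mesozoic < Paleozoic < Neoarchean < Paleoarchean < Eoarchean < Mesoproterozoic < Paleoproterozoic.
Position 3 in that ranking is Neoarchean, which lasted 300 Myr.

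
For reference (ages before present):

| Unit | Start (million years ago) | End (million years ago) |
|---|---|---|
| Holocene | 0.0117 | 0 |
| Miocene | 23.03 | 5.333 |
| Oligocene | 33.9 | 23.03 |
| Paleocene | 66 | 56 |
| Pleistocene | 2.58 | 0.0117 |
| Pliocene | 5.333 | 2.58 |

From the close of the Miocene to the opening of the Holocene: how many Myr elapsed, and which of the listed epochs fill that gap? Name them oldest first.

The Miocene closes at 5.333 Ma and the Holocene opens at 0.0117 Ma, so the interval is 5.333 − 0.0117 = 5.3213 Myr.
An epoch fits inside if it starts at or after 5.333 Ma and ends at or before 0.0117 Ma; oldest first that gives Pliocene, Pleistocene.

5.3213 million years; Pliocene, Pleistocene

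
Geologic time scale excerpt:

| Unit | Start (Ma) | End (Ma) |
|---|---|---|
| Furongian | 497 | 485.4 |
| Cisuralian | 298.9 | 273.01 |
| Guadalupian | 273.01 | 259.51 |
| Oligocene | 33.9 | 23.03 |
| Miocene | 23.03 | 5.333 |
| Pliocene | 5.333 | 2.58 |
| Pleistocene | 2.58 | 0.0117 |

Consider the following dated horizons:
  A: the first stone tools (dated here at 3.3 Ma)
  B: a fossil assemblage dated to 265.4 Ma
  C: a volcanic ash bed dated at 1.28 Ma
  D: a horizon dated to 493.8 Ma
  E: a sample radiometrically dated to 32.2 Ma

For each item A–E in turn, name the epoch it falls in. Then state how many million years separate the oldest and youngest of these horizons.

A: 3.3 Ma lies in 5.333–2.58 Ma, so Pliocene.
B: 265.4 Ma lies in 273.01–259.51 Ma, so Guadalupian.
C: 1.28 Ma lies in 2.58–0.0117 Ma, so Pleistocene.
D: 493.8 Ma lies in 497–485.4 Ma, so Furongian.
E: 32.2 Ma lies in 33.9–23.03 Ma, so Oligocene.
Oldest = 493.8 Ma, youngest = 1.28 Ma → span 492.52 Myr.

A — Pliocene; B — Guadalupian; C — Pleistocene; D — Furongian; E — Oligocene; span 492.52 million years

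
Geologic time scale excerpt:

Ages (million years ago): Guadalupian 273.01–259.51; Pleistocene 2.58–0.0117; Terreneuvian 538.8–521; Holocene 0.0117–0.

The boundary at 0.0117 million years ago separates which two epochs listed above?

The Pleistocene ends at 0.0117 million years ago and the Holocene begins at 0.0117 million years ago, so they share that boundary.

Pleistocene and Holocene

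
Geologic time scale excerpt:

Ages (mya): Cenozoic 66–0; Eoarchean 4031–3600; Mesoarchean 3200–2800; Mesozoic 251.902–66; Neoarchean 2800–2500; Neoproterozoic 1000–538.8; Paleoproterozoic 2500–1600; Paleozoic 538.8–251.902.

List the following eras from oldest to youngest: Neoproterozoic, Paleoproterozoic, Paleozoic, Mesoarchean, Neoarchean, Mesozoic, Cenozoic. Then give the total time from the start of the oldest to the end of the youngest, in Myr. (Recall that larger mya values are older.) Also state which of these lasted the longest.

Mesoarchean → Neoarchean → Paleoproterozoic → Neoproterozoic → Paleozoic → Mesozoic → Cenozoic; total span 3200 Myr; longest is Paleoproterozoic

From the excerpt: Neoproterozoic 1000–538.8; Paleoproterozoic 2500–1600; Paleozoic 538.8–251.902; Mesoarchean 3200–2800; Neoarchean 2800–2500; Mesozoic 251.902–66; Cenozoic 66–0 (Ma).
Larger Ma is earlier, so the oldest is Mesoarchean and the youngest is Cenozoic; oldest to youngest: Mesoarchean, Neoarchean, Paleoproterozoic, Neoproterozoic, Paleozoic, Mesozoic, Cenozoic.
Oldest start 3200 minus youngest end 0 gives 3200 Myr overall.
Individual lengths (start − end): Neoarchean 300; Mesozoic 185.902; Paleozoic 286.898; Cenozoic 66; Paleoproterozoic 900; Mesoarchean 400; Neoproterozoic 461.2. The largest is Paleoproterozoic at 900 Myr.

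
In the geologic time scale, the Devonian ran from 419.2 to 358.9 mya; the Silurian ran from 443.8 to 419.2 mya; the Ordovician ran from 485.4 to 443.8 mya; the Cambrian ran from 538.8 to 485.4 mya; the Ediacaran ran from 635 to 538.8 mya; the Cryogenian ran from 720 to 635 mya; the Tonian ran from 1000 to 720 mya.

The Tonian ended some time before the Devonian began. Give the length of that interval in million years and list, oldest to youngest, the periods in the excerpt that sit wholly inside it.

300.8 million years; Cryogenian, Ediacaran, Cambrian, Ordovician, Silurian

End of Tonian = 720 Ma; start of Devonian = 419.2 Ma.
Gap = 720 − 419.2 = 300.8 Myr.
Periods wholly inside 720–419.2 Ma: Cryogenian (720–635), Ediacaran (635–538.8), Cambrian (538.8–485.4), Ordovician (485.4–443.8), Silurian (443.8–419.2).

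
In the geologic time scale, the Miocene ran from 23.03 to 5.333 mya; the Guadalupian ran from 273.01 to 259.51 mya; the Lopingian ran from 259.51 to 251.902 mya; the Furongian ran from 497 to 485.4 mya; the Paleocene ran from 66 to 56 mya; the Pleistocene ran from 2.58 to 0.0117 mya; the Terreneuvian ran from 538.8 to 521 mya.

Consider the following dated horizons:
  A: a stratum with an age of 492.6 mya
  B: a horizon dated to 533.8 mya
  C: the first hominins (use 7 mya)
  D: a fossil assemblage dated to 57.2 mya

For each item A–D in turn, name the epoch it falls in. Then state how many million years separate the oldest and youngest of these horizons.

A — Furongian; B — Terreneuvian; C — Miocene; D — Paleocene; span 526.8 million years

A: 492.6 Ma lies in 497–485.4 Ma, so Furongian.
B: 533.8 Ma lies in 538.8–521 Ma, so Terreneuvian.
C: 7 Ma lies in 23.03–5.333 Ma, so Miocene.
D: 57.2 Ma lies in 66–56 Ma, so Paleocene.
Oldest = 533.8 Ma, youngest = 7 Ma → span 526.8 Myr.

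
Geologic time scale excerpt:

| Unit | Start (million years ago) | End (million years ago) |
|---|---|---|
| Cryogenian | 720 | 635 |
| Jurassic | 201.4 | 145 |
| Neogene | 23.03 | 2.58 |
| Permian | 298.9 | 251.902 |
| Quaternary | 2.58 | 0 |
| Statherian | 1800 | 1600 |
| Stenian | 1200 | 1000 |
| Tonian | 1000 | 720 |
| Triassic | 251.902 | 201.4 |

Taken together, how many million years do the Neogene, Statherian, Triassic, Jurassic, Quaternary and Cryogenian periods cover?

Each duration: Neogene = 20.45; Statherian = 200; Triassic = 50.502; Jurassic = 56.4; Quaternary = 2.58; Cryogenian = 85.
Sum: 20.45 + 200 + 50.502 + 56.4 + 2.58 + 85 = 414.932 Myr.

414.932 million years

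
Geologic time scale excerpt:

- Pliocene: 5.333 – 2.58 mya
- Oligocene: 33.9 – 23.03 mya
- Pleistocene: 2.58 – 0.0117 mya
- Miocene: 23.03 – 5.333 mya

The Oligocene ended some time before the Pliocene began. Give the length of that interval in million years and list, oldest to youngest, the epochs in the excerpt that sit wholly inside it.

17.697 million years; Miocene

End of Oligocene = 23.03 Ma; start of Pliocene = 5.333 Ma.
Gap = 23.03 − 5.333 = 17.697 Myr.
Epochs wholly inside 23.03–5.333 Ma: Miocene (23.03–5.333).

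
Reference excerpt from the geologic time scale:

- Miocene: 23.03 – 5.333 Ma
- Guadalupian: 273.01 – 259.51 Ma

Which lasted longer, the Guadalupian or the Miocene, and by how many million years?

Miocene, by 4.197 million years

Guadalupian: 273.01 − 259.51 = 13.5 Myr.
Miocene: 23.03 − 5.333 = 17.697 Myr.
Difference: 17.697 − 13.5 = 4.197 Myr, so the Miocene was longer.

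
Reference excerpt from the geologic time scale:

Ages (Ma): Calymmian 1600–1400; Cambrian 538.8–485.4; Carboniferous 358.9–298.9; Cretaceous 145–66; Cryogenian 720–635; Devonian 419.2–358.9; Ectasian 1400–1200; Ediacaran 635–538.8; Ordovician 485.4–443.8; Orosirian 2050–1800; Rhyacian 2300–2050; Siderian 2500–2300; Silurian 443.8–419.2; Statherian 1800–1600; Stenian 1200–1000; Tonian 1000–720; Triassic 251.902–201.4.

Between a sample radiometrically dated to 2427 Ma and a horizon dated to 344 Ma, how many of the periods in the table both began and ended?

13

The older date is 2427 Ma and the younger is 344 Ma.
Periods with start < 2427 and end > 344 Ma: Rhyacian (2300–2050), Orosirian (2050–1800), Statherian (1800–1600), Calymmian (1600–1400), Ectasian (1400–1200), Stenian (1200–1000), Tonian (1000–720), Cryogenian (720–635), Ediacaran (635–538.8), Cambrian (538.8–485.4), Ordovician (485.4–443.8), Silurian (443.8–419.2), Devonian (419.2–358.9).
That is 13 complete periods.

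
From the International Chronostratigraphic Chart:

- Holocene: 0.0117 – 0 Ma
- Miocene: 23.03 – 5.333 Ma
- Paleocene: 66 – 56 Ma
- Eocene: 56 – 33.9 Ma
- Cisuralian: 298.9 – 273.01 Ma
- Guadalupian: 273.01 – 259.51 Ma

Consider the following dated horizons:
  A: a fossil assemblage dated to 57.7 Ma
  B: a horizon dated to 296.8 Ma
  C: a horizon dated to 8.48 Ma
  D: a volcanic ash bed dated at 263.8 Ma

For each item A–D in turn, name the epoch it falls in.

A — Paleocene; B — Cisuralian; C — Miocene; D — Guadalupian

A: 57.7 Ma lies in 66–56 Ma, so Paleocene.
B: 296.8 Ma lies in 298.9–273.01 Ma, so Cisuralian.
C: 8.48 Ma lies in 23.03–5.333 Ma, so Miocene.
D: 263.8 Ma lies in 273.01–259.51 Ma, so Guadalupian.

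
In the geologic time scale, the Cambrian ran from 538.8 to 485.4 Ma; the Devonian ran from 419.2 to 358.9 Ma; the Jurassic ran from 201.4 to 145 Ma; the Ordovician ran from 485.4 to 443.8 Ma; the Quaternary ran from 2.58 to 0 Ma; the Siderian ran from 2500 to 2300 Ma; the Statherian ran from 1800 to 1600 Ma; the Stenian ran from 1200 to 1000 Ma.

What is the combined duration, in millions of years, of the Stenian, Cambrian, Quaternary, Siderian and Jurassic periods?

Duration is start − end for each: (1200 − 1000) + (538.8 − 485.4) + (2.58 − 0) + (2500 − 2300) + (201.4 − 145).
That is 200 + 53.4 + 2.58 + 200 + 56.4, which totals 512.38 million years.

512.38 million years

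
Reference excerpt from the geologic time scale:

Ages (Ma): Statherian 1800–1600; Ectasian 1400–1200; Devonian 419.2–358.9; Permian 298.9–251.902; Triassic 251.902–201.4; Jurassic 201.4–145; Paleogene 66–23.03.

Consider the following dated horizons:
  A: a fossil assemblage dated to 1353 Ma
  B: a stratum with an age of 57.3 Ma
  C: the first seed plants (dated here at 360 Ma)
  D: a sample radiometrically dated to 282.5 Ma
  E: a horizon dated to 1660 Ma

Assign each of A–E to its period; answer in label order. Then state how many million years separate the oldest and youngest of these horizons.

A — Ectasian; B — Paleogene; C — Devonian; D — Permian; E — Statherian; span 1602.7 million years

A: 1353 Ma lies in 1400–1200 Ma, so Ectasian.
B: 57.3 Ma lies in 66–23.03 Ma, so Paleogene.
C: 360 Ma lies in 419.2–358.9 Ma, so Devonian.
D: 282.5 Ma lies in 298.9–251.902 Ma, so Permian.
E: 1660 Ma lies in 1800–1600 Ma, so Statherian.
Oldest = 1660 Ma, youngest = 57.3 Ma → span 1602.7 Myr.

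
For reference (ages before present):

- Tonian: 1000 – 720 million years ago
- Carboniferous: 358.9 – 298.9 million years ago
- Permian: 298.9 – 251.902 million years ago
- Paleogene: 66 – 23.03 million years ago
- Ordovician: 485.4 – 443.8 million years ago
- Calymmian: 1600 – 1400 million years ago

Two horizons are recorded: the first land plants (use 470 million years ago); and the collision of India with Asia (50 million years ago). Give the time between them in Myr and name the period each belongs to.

Elapsed time: 470 − 50 = 420 Myr.
470 Ma lies within 485.4–443.8 Ma: Ordovician.
50 Ma lies within 66–23.03 Ma: Paleogene.

420 million years apart; the first in the Ordovician, the second in the Paleogene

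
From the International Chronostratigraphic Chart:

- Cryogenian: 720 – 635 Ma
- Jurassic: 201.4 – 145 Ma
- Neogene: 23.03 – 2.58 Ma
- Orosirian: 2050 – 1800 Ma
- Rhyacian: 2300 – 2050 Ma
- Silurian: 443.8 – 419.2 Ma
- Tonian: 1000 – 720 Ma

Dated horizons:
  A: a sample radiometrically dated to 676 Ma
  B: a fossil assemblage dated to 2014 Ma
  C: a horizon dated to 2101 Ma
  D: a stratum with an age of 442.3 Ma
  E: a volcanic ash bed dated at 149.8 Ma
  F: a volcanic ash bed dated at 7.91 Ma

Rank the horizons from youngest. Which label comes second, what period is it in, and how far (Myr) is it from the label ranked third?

Smaller Ma means younger, so youngest first: F 7.91 < E 149.8 < D 442.3 < A 676 < B 2014 < C 2101.
Counting 2 along gives E (149.8 Ma); the excerpt puts that inside the Jurassic, 201.4–145 Ma.
Next in line is D (442.3 Ma), and 442.3 − 149.8 = 292.5 Myr.

E, in the Jurassic; 292.5 million years to D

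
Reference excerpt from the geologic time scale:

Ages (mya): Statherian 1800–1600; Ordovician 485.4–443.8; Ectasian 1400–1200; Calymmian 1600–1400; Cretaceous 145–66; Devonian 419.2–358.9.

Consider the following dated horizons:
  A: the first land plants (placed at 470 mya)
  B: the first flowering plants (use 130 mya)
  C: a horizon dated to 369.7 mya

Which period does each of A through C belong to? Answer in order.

A — Ordovician; B — Cretaceous; C — Devonian

A: 470 Ma lies in 485.4–443.8 Ma, so Ordovician.
B: 130 Ma lies in 145–66 Ma, so Cretaceous.
C: 369.7 Ma lies in 419.2–358.9 Ma, so Devonian.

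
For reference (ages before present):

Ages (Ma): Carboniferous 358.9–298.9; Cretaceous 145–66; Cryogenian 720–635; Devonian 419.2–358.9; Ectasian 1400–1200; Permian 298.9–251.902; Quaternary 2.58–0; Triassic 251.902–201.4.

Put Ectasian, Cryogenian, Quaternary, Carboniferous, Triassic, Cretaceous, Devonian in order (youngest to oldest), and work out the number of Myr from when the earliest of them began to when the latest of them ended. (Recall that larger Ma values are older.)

From the excerpt: Ectasian 1400–1200; Cryogenian 720–635; Quaternary 2.58–0; Carboniferous 358.9–298.9; Triassic 251.902–201.4; Cretaceous 145–66; Devonian 419.2–358.9 (Ma).
Larger Ma is earlier, so the oldest is Ectasian and the youngest is Quaternary; youngest to oldest: Quaternary, Cretaceous, Triassic, Carboniferous, Devonian, Cryogenian, Ectasian.
Oldest start 1400 minus youngest end 0 gives 1400 Myr overall.

Quaternary → Cretaceous → Triassic → Carboniferous → Devonian → Cryogenian → Ectasian; total span 1400 Myr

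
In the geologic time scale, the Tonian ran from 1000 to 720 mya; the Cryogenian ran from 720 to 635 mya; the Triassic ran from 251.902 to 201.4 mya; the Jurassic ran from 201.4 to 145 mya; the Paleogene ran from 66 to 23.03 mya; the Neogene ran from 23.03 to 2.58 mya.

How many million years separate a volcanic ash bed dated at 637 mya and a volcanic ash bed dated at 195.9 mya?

441.1 million years

637 − 195.9 = 441.1 million years.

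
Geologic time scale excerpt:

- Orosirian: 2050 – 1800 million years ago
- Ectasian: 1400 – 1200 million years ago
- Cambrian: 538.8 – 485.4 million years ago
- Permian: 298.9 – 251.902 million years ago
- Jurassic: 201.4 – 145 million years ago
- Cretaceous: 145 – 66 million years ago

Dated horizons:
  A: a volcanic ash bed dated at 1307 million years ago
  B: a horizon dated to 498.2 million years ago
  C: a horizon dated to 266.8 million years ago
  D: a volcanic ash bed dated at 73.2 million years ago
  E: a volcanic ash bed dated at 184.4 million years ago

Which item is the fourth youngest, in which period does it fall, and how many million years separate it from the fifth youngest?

B, in the Cambrian; 808.8 million years to A

Smaller Ma means younger, so youngest first: D 73.2 < E 184.4 < C 266.8 < B 498.2 < A 1307.
Counting 4 along gives B (498.2 Ma); the excerpt puts that inside the Cambrian, 538.8–485.4 Ma.
Next in line is A (1307 Ma), and 1307 − 498.2 = 808.8 Myr.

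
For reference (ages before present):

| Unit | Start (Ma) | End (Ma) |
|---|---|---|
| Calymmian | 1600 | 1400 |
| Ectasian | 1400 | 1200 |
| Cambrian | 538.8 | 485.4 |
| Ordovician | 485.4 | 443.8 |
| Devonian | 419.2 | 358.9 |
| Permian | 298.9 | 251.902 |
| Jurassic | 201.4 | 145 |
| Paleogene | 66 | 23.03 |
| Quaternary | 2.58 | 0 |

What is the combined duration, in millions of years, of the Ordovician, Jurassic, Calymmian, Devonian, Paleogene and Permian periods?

Duration is start − end for each: (485.4 − 443.8) + (201.4 − 145) + (1600 − 1400) + (419.2 − 358.9) + (66 − 23.03) + (298.9 − 251.902).
That is 41.6 + 56.4 + 200 + 60.3 + 42.97 + 46.998, which totals 448.268 million years.

448.268 million years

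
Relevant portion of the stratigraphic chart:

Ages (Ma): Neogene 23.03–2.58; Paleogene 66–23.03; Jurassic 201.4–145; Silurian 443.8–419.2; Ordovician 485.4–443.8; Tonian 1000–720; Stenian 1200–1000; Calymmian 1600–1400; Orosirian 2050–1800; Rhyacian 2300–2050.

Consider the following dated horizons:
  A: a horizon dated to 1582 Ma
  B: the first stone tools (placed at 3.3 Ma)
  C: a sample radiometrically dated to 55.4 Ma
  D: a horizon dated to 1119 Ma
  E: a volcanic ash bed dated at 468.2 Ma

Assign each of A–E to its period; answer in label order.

A: 1582 Ma lies in 1600–1400 Ma, so Calymmian.
B: 3.3 Ma lies in 23.03–2.58 Ma, so Neogene.
C: 55.4 Ma lies in 66–23.03 Ma, so Paleogene.
D: 1119 Ma lies in 1200–1000 Ma, so Stenian.
E: 468.2 Ma lies in 485.4–443.8 Ma, so Ordovician.

A — Calymmian; B — Neogene; C — Paleogene; D — Stenian; E — Ordovician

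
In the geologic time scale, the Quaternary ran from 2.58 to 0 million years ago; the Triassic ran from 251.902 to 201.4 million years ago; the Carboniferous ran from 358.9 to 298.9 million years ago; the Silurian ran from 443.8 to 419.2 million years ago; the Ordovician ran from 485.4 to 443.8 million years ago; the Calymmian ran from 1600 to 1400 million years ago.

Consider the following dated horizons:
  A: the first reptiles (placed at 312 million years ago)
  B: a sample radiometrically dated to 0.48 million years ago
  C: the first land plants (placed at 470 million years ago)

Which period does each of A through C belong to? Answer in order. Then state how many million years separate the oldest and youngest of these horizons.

A — Carboniferous; B — Quaternary; C — Ordovician; span 469.52 million years

A: 312 Ma lies in 358.9–298.9 Ma, so Carboniferous.
B: 0.48 Ma lies in 2.58–0 Ma, so Quaternary.
C: 470 Ma lies in 485.4–443.8 Ma, so Ordovician.
Oldest = 470 Ma, youngest = 0.48 Ma → span 469.52 Myr.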